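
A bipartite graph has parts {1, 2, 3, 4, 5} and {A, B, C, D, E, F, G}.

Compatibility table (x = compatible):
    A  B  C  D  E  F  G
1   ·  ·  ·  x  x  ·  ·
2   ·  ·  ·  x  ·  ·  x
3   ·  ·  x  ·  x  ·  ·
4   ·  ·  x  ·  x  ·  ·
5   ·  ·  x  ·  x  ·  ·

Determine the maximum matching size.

For example, pair 1–D, 2–G, 3–C, 4–E.
The set {3, 4, 5} has only 2 neighbours ({C, E}), so by Hall's theorem at most 4 of the 5 left vertices can be matched.

4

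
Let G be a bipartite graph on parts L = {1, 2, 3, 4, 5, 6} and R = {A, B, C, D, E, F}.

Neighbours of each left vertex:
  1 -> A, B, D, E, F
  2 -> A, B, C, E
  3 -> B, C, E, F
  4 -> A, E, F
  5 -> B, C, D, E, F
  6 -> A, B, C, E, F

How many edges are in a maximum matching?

One maximum matching: 1-E, 2-B, 3-C, 4-F, 5-D, 6-A.
All 6 left vertices are matched, so no larger matching exists.

6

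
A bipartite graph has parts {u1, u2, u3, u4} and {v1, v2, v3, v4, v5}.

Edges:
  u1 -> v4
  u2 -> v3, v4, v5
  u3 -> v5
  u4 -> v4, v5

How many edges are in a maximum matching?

3

For example, pair u1→v4, u2→v3, u3→v5.
The set {u1, u3, u4} has only 2 neighbours ({v4, v5}), so by Hall's theorem at most 3 of the 4 left vertices can be matched.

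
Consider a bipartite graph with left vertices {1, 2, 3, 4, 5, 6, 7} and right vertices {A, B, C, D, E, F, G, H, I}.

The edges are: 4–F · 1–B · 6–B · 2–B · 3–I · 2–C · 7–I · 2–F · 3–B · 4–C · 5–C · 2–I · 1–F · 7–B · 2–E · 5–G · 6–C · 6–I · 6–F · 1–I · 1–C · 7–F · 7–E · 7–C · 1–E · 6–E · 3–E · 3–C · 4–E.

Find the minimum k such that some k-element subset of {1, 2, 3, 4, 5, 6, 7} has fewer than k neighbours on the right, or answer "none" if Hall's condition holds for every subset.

6

Take S = {1, 2, 3, 4, 6, 7}. Its neighbourhood is {B, C, E, F, I}, so |N(S)| = 5 < |S| = 6.
Every subset of size less than 6 has at least as many neighbours as members, so 6 is the minimum.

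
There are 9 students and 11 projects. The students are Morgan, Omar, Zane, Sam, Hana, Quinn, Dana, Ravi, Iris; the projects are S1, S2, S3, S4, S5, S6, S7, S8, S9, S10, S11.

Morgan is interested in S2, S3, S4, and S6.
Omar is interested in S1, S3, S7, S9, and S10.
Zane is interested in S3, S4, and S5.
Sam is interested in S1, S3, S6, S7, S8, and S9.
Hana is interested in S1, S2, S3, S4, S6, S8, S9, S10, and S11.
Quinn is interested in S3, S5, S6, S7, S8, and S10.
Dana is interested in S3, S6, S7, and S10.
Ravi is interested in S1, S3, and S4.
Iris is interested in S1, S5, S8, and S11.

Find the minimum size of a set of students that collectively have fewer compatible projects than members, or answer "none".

A matching saturating every student exists, for instance Morgan→S2, Omar→S7, Zane→S3, Sam→S1, Hana→S9, Quinn→S6, Dana→S10, Ravi→S4, Iris→S8.
By Hall's marriage theorem, this means |N(S)| ≥ |S| for every subset S, so no violating subset exists.

none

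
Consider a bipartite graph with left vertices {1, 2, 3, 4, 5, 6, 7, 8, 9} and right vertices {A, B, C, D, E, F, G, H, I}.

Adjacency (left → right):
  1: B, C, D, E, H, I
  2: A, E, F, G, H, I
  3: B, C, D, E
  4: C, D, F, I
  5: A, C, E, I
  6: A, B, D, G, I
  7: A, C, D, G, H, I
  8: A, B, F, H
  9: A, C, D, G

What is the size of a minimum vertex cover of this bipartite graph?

9

{1, 2, 3, 4, 5, 6, 7, 8, 9} is a vertex cover of size 9: every edge has an endpoint in this set.
No smaller cover exists because 1–E, 2–A, 3–B, 4–C, 5–I, 6–D, 7–H, 8–F, 9–G is a matching of size 9, and a cover must include an endpoint of each of these disjoint edges (König's theorem).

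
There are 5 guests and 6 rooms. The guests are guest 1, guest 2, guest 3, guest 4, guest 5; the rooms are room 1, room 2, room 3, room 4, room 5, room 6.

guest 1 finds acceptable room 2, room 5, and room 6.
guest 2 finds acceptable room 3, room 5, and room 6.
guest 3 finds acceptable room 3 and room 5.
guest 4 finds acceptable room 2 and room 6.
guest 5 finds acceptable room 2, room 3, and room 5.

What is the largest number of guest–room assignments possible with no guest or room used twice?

4

One maximum matching: guest 1→room 2, guest 2→room 3, guest 3→room 5, guest 4→room 6.
The set {guest 1, guest 2, guest 3, guest 4, guest 5} has only 4 neighbours ({room 2, room 3, room 5, room 6}), so by Hall's theorem at most 4 of the 5 guests can be matched.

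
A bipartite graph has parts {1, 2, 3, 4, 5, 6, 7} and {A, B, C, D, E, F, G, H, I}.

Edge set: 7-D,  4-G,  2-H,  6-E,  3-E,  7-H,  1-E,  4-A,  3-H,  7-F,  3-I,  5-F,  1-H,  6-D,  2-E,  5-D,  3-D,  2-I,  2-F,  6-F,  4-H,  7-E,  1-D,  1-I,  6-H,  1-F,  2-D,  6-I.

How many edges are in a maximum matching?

One maximum matching: 1→H, 2→F, 3→I, 4→G, 5→D, 6→E.
The set {1, 2, 3, 5, 6, 7} has only 5 neighbours ({D, E, F, H, I}), so by Hall's theorem at most 6 of the 7 left vertices can be matched.

6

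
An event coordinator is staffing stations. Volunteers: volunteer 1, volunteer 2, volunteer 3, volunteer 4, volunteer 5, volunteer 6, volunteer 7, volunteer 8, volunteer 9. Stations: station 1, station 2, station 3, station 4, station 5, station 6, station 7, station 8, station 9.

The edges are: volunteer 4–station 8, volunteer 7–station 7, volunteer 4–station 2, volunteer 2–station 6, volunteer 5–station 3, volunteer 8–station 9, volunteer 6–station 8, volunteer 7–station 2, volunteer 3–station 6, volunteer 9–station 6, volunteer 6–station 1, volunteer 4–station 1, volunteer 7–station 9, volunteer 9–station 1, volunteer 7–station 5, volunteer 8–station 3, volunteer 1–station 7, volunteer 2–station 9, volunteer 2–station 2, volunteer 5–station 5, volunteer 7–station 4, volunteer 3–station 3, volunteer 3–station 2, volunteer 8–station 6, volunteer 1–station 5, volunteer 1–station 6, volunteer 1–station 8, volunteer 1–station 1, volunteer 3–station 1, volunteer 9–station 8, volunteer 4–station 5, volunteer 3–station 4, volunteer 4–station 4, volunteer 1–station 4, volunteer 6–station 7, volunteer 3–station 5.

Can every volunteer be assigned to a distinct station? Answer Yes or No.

Yes

A valid assignment of size 9: volunteer 1–station 7, volunteer 2–station 6, volunteer 3–station 4, volunteer 4–station 5, volunteer 5–station 3, volunteer 6–station 8, volunteer 7–station 2, volunteer 8–station 9, volunteer 9–station 1.
Every volunteer is matched, so this is a perfect matching.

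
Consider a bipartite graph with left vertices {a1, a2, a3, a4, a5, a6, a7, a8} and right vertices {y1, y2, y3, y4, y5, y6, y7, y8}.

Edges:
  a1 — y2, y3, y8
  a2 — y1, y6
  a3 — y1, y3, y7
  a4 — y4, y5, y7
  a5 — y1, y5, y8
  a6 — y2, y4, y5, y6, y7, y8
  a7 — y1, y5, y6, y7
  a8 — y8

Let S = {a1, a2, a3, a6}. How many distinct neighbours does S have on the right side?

The union of neighbours of {a1, a2, a3, a6} is {y1, y2, y3, y4, y5, y6, y7, y8}, which has 8 elements.
Since |N(S)| = 8 ≥ |S| = 4, Hall's condition holds for this subset.

8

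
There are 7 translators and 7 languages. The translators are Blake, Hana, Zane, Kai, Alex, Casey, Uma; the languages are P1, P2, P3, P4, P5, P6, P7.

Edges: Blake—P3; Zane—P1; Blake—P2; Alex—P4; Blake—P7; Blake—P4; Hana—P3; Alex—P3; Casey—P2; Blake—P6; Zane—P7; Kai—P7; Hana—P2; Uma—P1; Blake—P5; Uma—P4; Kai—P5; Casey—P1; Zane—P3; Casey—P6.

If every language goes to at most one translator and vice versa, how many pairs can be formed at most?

7

One maximum matching: Blake→P2, Hana→P3, Zane→P7, Kai→P5, Alex→P4, Casey→P6, Uma→P1.
All 7 translators are matched, so no larger matching exists.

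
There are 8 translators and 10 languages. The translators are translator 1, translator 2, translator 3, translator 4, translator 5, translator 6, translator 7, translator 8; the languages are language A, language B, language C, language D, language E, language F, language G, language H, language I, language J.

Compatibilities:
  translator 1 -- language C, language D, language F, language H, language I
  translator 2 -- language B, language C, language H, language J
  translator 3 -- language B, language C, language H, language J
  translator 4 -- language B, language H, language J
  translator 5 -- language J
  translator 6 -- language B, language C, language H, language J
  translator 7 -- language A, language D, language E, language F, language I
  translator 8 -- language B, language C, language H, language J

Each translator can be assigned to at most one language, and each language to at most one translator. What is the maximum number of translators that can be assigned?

6

One maximum matching: translator 1-language D, translator 2-language C, translator 3-language H, translator 4-language B, translator 5-language J, translator 7-language F.
The set {translator 2, translator 3, translator 4, translator 5, translator 6, translator 8} has only 4 neighbours ({language B, language C, language H, language J}), so by Hall's theorem at most 6 of the 8 translators can be matched.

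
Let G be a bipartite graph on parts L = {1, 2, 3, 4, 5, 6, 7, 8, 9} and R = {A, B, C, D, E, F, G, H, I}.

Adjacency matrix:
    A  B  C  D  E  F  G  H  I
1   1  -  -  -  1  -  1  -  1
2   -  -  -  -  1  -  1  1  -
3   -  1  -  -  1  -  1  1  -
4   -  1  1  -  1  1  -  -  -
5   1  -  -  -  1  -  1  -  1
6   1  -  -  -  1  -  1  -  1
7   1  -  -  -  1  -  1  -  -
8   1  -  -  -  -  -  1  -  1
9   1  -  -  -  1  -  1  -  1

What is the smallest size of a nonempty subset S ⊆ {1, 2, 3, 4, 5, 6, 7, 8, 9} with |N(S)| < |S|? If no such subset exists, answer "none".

Take S = {1, 5, 6, 7, 8}. Its neighbourhood is {A, E, G, I}, so |N(S)| = 4 < |S| = 5.
Every subset of size less than 5 has at least as many neighbours as members, so 5 is the minimum.

5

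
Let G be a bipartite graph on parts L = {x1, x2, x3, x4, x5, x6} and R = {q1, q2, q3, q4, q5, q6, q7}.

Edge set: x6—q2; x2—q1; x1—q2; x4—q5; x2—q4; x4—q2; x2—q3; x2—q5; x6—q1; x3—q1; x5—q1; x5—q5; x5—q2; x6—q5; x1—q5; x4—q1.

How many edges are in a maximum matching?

For example, pair x1→q5, x2→q4, x3→q1, x4→q2.
The set {x1, x3, x4, x5, x6} has only 3 neighbours ({q1, q2, q5}), so by Hall's theorem at most 4 of the 6 left vertices can be matched.

4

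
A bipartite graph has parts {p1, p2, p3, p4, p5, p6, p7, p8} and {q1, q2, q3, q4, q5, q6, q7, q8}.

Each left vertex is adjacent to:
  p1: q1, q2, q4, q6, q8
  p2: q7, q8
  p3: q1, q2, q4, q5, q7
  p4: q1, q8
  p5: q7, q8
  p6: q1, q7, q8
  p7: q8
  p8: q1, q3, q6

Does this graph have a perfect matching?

The set {p2, p4, p5, p6, p7} has only 3 neighbours ({q1, q7, q8}), so by Hall's theorem at most 6 of the 8 left vertices can be matched.
Hence no matching covers every left vertex.

No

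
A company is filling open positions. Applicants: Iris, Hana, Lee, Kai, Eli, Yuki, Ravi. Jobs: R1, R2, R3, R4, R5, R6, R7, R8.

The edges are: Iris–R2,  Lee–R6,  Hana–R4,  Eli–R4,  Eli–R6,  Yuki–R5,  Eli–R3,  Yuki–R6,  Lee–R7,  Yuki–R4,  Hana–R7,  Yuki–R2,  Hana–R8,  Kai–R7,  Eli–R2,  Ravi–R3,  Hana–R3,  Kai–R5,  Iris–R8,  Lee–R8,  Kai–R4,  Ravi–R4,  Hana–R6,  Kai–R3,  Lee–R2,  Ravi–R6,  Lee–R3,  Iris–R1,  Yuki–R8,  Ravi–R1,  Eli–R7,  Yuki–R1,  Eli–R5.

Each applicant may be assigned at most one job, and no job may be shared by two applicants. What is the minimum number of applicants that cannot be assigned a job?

One maximum matching: Iris-R8, Hana-R6, Lee-R3, Kai-R7, Eli-R5, Yuki-R2, Ravi-R4.
This saturates every applicant, so 7 is the maximum.
That matches 7 of the 7, leaving 0 unmatched; no matching can do better.

0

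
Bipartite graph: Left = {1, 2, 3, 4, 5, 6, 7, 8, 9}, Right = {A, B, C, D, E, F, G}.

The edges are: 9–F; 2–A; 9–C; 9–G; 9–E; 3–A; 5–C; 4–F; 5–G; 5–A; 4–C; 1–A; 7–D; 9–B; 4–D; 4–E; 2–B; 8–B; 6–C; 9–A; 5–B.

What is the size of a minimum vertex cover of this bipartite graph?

The 7 edges 1–A, 2–B, 4–F, 5–G, 6–C, 7–D, 9–E form a matching, so any vertex cover needs at least 7 vertices (one per matched edge).
Conversely {4, 5, 6, 7, 9, A, B} meets every edge and has exactly 7 vertices, so 7 is optimal.

7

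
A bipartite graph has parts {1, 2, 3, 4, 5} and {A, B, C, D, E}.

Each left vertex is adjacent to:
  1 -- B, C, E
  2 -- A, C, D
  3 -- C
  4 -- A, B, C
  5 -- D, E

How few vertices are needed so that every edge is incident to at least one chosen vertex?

{1, 2, 3, 4, 5} is a vertex cover of size 5: every edge has an endpoint in this set.
No smaller cover exists because 1–B, 2–D, 3–C, 4–A, 5–E is a matching of size 5, and a cover must include an endpoint of each of these disjoint edges (König's theorem).

5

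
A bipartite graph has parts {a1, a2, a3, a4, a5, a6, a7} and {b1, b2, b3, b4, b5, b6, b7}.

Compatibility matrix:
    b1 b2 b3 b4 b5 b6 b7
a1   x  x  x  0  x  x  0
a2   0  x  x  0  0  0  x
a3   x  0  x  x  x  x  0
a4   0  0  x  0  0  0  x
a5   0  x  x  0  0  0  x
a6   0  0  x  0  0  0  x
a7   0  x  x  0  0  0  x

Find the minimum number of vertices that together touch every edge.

A maximum matching has 5 edges (e.g. a1–b5, a2–b2, a3–b1, a4–b7, a5–b3).
By König's theorem the minimum vertex cover has the same size. One such cover is {a1, a3, b2, b3, b7}.

5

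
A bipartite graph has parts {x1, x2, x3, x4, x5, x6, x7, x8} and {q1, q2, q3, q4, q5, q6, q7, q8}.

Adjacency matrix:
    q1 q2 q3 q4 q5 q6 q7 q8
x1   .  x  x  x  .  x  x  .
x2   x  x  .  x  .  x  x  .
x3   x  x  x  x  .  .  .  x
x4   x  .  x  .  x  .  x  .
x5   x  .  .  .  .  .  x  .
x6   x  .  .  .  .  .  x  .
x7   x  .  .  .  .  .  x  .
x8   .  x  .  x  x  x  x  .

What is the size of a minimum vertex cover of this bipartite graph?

7

A maximum matching has 7 edges (e.g. x1–q4, x2–q2, x3–q8, x4–q5, x5–q1, x6–q7, x8–q6).
By König's theorem the minimum vertex cover has the same size. One such cover is {x1, x2, x3, x4, x8, q1, q7}.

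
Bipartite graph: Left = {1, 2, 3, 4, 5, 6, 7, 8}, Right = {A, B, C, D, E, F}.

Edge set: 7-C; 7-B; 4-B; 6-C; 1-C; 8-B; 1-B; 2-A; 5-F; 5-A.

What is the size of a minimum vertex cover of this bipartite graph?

4

{2, 5, B, C} is a vertex cover of size 4: every edge has an endpoint in this set.
No smaller cover exists because 1–C, 2–A, 4–B, 5–F is a matching of size 4, and a cover must include an endpoint of each of these disjoint edges (König's theorem).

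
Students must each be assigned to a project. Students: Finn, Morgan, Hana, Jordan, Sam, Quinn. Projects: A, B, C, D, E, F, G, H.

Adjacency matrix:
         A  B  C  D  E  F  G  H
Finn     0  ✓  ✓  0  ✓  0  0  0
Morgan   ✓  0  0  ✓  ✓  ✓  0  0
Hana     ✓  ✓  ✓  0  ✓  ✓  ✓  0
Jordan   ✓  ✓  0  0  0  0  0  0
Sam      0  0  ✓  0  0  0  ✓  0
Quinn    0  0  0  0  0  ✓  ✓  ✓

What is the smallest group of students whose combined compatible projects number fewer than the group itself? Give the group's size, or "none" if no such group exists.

A matching saturating every student exists, for instance Finn→E, Morgan→D, Hana→G, Jordan→B, Sam→C, Quinn→F.
By Hall's marriage theorem, this means |N(S)| ≥ |S| for every subset S, so no violating subset exists.

none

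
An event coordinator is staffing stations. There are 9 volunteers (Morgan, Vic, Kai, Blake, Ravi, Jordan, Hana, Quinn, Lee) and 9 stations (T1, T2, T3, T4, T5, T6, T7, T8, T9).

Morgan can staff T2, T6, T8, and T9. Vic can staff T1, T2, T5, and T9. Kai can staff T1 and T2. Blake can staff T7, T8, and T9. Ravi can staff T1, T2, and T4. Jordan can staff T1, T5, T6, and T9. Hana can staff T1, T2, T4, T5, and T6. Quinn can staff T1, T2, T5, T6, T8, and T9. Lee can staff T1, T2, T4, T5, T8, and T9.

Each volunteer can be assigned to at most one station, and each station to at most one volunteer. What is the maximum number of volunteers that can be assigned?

8

One maximum matching: Morgan-T8, Vic-T2, Kai-T1, Blake-T7, Ravi-T4, Jordan-T9, Hana-T6, Quinn-T5.
The set {Morgan, Vic, Kai, Ravi, Jordan, Hana, Quinn, Lee} has only 7 neighbours ({T1, T2, T4, T5, T6, T8, T9}), so by Hall's theorem at most 8 of the 9 volunteers can be matched.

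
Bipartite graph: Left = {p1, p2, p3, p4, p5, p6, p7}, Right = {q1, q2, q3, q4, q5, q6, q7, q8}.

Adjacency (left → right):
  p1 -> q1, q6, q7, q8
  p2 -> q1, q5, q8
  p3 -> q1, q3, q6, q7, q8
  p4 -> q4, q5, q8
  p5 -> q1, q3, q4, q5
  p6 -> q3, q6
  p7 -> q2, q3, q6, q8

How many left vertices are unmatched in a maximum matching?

0

A valid assignment of size 7: p1→q8, p2→q1, p3→q7, p4→q5, p5→q4, p6→q3, p7→q6.
This saturates every left vertex, so 7 is the maximum.
That matches 7 of the 7, leaving 0 unmatched; no matching can do better.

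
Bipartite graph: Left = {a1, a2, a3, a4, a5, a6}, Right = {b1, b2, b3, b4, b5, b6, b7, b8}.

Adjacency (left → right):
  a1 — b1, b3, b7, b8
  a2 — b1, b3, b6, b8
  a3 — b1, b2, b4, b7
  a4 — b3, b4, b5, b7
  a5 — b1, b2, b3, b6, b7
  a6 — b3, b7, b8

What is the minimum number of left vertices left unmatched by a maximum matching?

0

One maximum matching: a1→b8, a2→b6, a3→b2, a4→b4, a5→b7, a6→b3.
All 6 left vertices are matched, so no larger matching exists.
That matches 6 of the 6, leaving 0 unmatched; no matching can do better.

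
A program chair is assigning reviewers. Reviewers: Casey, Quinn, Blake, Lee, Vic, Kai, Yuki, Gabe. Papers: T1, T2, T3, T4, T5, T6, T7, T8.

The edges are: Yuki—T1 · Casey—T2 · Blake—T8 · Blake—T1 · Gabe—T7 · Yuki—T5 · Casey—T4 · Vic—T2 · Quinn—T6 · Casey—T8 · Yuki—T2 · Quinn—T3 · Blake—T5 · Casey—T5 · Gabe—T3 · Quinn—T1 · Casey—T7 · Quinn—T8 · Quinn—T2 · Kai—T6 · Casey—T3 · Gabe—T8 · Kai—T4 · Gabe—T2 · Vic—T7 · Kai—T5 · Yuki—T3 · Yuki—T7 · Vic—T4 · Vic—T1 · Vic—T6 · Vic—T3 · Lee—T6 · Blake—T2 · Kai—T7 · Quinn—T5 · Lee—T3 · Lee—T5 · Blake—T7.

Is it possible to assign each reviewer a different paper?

Yes

For example, pair Casey-T3, Quinn-T2, Blake-T7, Lee-T6, Vic-T1, Kai-T4, Yuki-T5, Gabe-T8.
Every reviewer is matched, so this is a perfect matching.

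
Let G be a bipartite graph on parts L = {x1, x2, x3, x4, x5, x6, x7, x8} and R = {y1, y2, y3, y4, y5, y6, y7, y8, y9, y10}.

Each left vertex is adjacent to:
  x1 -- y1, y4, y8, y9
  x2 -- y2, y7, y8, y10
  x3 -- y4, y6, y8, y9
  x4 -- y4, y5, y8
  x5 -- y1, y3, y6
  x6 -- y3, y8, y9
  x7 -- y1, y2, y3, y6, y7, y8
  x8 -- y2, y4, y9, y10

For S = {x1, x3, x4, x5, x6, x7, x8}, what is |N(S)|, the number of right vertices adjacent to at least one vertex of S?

The union of neighbours of {x1, x3, x4, x5, x6, x7, x8} is {y1, y2, y3, y4, y5, y6, y7, y8, y9, y10}, which has 10 elements.
Since |N(S)| = 10 ≥ |S| = 7, Hall's condition holds for this subset.

10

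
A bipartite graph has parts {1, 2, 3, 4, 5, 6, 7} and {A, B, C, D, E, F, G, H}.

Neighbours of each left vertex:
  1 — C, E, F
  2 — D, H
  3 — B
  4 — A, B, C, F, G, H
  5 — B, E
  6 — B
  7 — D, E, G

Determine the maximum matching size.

A valid assignment of size 6: 1-C, 2-H, 3-B, 4-G, 5-E, 7-D.
The set {3, 6} has only 1 neighbour ({B}), so by Hall's theorem at most 6 of the 7 left vertices can be matched.

6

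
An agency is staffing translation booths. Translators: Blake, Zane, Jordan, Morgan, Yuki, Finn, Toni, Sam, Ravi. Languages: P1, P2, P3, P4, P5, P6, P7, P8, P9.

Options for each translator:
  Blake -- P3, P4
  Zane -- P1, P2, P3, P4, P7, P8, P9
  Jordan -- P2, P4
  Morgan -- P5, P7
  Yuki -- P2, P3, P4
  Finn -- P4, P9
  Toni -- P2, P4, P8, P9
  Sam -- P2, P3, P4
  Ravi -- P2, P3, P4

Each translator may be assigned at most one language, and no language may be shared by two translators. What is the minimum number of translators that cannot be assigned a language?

2

For example, pair Blake–P3, Zane–P1, Jordan–P2, Morgan–P7, Yuki–P4, Finn–P9, Toni–P8.
The set {Blake, Jordan, Yuki, Sam, Ravi} has only 3 neighbours ({P2, P3, P4}), so by Hall's theorem at most 7 of the 9 translators can be matched.
That matches 7 of the 9, leaving 2 unmatched; no matching can do better.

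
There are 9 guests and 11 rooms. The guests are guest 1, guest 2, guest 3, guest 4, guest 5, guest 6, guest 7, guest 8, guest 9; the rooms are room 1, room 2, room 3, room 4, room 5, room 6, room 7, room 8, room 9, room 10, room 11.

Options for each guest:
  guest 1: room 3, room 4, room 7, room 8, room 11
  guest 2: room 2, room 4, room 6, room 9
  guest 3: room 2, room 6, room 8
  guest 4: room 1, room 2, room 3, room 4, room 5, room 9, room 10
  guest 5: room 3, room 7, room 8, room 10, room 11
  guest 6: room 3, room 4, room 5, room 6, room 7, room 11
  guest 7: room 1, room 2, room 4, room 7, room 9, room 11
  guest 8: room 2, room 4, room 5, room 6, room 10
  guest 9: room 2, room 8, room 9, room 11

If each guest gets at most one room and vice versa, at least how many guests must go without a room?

0

One maximum matching: guest 1–room 3, guest 2–room 6, guest 3–room 8, guest 4–room 2, guest 5–room 10, guest 6–room 4, guest 7–room 9, guest 8–room 5, guest 9–room 11.
This saturates every guest, so 9 is the maximum.
That matches 9 of the 9, leaving 0 unmatched; no matching can do better.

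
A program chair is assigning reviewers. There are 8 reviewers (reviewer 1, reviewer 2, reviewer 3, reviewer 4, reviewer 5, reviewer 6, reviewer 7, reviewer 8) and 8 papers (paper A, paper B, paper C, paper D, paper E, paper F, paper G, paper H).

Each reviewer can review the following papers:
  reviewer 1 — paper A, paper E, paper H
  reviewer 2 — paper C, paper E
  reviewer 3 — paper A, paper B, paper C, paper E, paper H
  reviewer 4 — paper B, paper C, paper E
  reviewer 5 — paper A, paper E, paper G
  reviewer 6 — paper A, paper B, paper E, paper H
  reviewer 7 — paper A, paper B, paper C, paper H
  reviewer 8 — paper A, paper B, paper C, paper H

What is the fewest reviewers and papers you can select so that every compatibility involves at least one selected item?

6

The 6 edges reviewer 1–paper H, reviewer 2–paper C, reviewer 3–paper A, reviewer 4–paper B, reviewer 5–paper G, reviewer 6–paper E form a matching, so any vertex cover needs at least 6 vertices (one per matched edge).
Conversely {reviewer 5, paper A, paper B, paper C, paper E, paper H} meets every edge and has exactly 6 vertices, so 6 is optimal.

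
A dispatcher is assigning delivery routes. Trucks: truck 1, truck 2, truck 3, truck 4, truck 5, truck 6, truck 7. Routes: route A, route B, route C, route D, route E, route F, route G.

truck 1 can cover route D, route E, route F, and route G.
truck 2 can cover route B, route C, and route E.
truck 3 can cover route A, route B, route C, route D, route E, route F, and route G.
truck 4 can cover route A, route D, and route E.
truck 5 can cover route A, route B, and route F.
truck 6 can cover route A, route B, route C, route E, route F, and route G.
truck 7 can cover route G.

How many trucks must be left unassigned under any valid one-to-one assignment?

0

For example, pair truck 1-route D, truck 2-route B, truck 3-route E, truck 4-route A, truck 5-route F, truck 6-route C, truck 7-route G.
All 7 trucks are matched, so no larger matching exists.
That matches 7 of the 7, leaving 0 unmatched; no matching can do better.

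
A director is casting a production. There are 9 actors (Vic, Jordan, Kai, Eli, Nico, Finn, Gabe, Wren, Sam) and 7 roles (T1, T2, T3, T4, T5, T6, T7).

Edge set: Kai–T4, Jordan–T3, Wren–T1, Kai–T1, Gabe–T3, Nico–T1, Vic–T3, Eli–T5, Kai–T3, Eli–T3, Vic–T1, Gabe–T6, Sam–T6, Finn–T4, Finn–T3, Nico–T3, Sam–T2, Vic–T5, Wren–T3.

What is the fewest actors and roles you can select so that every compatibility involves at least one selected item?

6

A maximum matching has 6 edges (e.g. Vic–T1, Jordan–T3, Kai–T4, Eli–T5, Gabe–T6, Sam–T2).
By König's theorem the minimum vertex cover has the same size. One such cover is {Gabe, Sam, T1, T3, T4, T5}.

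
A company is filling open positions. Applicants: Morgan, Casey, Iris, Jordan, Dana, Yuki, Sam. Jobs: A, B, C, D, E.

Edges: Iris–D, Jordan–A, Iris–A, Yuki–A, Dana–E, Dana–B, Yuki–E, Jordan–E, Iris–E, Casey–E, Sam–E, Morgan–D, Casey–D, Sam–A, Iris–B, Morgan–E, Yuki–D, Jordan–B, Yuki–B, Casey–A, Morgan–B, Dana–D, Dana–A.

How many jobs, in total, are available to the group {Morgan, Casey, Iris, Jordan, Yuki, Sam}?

The union of neighbours of {Morgan, Casey, Iris, Jordan, Yuki, Sam} is {A, B, D, E}, which has 4 elements.
Since |N(S)| = 4 < |S| = 6, Hall's condition fails for this subset.

4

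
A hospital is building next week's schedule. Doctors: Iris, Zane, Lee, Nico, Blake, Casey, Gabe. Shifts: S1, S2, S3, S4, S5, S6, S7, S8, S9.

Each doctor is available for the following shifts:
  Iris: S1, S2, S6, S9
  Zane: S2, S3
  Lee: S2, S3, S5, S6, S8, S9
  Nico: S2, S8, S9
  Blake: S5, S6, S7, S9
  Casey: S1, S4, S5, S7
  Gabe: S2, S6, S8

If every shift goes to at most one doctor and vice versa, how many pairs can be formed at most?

7

One maximum matching: Iris-S1, Zane-S3, Lee-S6, Nico-S8, Blake-S9, Casey-S4, Gabe-S2.
All 7 doctors are matched, so no larger matching exists.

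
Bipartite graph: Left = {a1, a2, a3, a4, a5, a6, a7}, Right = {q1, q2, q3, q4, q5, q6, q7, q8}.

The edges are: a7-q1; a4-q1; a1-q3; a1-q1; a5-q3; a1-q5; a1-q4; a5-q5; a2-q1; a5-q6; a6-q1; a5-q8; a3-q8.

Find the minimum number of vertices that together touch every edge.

4

The 4 edges a1–q4, a2–q1, a3–q8, a5–q6 form a matching, so any vertex cover needs at least 4 vertices (one per matched edge).
Conversely {a1, a3, a5, q1} meets every edge and has exactly 4 vertices, so 4 is optimal.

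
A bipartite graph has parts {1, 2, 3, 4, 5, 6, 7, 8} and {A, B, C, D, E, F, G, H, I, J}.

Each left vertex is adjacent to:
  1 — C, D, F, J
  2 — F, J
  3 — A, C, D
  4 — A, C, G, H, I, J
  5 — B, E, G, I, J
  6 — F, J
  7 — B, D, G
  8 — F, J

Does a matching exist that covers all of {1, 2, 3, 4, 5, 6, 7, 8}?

The set {2, 6, 8} has only 2 neighbours ({F, J}), so by Hall's theorem at most 7 of the 8 left vertices can be matched.
Hence no matching covers every left vertex.

No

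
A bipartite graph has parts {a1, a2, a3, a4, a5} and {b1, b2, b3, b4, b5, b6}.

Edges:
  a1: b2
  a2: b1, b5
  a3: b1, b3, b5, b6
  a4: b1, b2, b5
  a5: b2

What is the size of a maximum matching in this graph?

A valid assignment of size 4: a1-b2, a2-b1, a3-b3, a4-b5.
The set {a1, a5} has only 1 neighbour ({b2}), so by Hall's theorem at most 4 of the 5 left vertices can be matched.

4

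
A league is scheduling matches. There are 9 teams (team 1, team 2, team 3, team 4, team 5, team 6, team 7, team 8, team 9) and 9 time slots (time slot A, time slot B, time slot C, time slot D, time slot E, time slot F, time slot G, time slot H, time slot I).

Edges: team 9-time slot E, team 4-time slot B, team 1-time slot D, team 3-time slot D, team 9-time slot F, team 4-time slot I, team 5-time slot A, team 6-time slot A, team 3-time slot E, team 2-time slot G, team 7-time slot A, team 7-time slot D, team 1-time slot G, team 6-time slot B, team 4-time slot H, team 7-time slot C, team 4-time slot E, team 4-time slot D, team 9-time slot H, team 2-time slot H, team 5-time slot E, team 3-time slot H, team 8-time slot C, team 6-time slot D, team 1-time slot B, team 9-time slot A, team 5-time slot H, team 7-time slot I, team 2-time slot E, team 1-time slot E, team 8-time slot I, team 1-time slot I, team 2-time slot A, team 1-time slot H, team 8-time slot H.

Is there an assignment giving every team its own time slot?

For example, pair team 1-time slot G, team 2-time slot H, team 3-time slot D, team 4-time slot E, team 5-time slot A, team 6-time slot B, team 7-time slot C, team 8-time slot I, team 9-time slot F.
All 9 teams are covered.

Yes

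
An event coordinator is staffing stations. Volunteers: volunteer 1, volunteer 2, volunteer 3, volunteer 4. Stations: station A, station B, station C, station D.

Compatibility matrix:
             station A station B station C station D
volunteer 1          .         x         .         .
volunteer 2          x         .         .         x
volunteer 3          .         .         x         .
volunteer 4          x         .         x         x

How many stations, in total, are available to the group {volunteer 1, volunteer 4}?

4

The union of neighbours of {volunteer 1, volunteer 4} is {station A, station B, station C, station D}, which has 4 elements.
Since |N(S)| = 4 ≥ |S| = 2, Hall's condition holds for this subset.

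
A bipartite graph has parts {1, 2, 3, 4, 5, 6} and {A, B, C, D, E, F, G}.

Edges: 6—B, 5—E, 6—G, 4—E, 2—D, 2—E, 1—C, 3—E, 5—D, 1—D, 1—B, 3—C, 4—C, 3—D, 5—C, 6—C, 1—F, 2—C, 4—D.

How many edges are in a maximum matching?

One maximum matching: 1–F, 2–D, 3–C, 4–E, 6–B.
The set {2, 3, 4, 5} has only 3 neighbours ({C, D, E}), so by Hall's theorem at most 5 of the 6 left vertices can be matched.

5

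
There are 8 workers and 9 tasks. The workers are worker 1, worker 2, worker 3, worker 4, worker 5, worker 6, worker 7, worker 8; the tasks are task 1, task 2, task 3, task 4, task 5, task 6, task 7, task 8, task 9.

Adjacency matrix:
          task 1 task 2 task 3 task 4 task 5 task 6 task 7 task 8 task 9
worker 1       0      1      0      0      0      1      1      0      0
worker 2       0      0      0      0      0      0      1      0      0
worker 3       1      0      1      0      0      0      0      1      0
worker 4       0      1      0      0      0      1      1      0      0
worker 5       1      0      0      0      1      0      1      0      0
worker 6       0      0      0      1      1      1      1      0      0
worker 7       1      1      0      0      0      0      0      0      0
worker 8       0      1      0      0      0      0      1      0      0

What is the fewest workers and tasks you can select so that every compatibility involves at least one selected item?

{worker 3, worker 5, worker 6, worker 7, task 2, task 6, task 7} is a vertex cover of size 7: every edge has an endpoint in this set.
No smaller cover exists because worker 1–task 6, worker 2–task 7, worker 3–task 8, worker 4–task 2, worker 5–task 5, worker 6–task 4, worker 7–task 1 is a matching of size 7, and a cover must include an endpoint of each of these disjoint edges (König's theorem).

7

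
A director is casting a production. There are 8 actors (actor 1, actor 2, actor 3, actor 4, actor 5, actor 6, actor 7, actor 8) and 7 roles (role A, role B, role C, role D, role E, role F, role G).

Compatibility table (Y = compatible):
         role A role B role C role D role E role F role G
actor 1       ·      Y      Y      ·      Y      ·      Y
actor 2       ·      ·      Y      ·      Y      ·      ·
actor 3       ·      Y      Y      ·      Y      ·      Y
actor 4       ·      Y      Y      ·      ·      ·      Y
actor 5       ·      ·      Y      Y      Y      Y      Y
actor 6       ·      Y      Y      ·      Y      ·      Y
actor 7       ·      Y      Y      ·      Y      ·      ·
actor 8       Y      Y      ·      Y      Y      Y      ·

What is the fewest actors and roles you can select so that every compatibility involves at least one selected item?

6

{actor 5, actor 8, role B, role C, role E, role G} is a vertex cover of size 6: every edge has an endpoint in this set.
No smaller cover exists because actor 1–role B, actor 2–role C, actor 3–role E, actor 4–role G, actor 5–role D, actor 8–role F is a matching of size 6, and a cover must include an endpoint of each of these disjoint edges (König's theorem).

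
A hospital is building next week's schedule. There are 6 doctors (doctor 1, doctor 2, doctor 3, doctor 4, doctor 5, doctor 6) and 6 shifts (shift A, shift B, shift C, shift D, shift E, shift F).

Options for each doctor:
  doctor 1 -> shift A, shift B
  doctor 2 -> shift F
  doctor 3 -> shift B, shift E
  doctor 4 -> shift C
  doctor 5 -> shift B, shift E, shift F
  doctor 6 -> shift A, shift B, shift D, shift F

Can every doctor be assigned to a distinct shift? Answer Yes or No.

A valid assignment of size 6: doctor 1-shift A, doctor 2-shift F, doctor 3-shift B, doctor 4-shift C, doctor 5-shift E, doctor 6-shift D.
Every doctor is matched, so this is a perfect matching.

Yes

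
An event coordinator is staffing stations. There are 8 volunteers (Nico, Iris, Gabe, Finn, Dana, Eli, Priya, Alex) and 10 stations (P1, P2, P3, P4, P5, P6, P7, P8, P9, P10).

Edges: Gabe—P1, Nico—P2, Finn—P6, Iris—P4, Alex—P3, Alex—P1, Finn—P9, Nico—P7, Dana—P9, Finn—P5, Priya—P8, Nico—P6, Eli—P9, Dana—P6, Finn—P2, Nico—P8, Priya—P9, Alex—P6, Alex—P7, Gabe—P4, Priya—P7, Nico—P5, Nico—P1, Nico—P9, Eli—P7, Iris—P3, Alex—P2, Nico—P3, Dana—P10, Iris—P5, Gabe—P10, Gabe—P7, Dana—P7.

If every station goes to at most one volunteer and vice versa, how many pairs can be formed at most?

For example, pair Nico-P3, Iris-P4, Gabe-P10, Finn-P5, Dana-P9, Eli-P7, Priya-P8, Alex-P1.
All 8 volunteers are matched, so no larger matching exists.

8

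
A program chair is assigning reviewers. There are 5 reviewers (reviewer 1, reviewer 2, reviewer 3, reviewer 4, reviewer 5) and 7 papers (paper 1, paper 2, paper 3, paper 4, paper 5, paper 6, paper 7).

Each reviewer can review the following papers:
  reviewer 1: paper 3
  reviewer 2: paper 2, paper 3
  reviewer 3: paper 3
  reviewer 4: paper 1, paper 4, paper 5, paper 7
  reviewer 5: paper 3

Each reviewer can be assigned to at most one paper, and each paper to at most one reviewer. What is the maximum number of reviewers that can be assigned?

3

A valid assignment of size 3: reviewer 1→paper 3, reviewer 2→paper 2, reviewer 4→paper 7.
The set {reviewer 1, reviewer 3, reviewer 5} has only 1 neighbour ({paper 3}), so by Hall's theorem at most 3 of the 5 reviewers can be matched.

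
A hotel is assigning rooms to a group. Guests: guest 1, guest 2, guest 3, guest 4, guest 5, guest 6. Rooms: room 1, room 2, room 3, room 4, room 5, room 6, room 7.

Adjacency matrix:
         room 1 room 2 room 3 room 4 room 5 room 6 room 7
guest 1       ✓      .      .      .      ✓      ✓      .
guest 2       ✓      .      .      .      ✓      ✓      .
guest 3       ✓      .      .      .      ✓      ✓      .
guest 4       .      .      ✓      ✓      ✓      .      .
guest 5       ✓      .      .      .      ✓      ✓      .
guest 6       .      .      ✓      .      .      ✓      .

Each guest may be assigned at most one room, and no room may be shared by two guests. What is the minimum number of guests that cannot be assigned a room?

1

A valid assignment of size 5: guest 1-room 5, guest 2-room 1, guest 3-room 6, guest 4-room 4, guest 6-room 3.
The set {guest 1, guest 2, guest 3, guest 5} has only 3 neighbours ({room 1, room 5, room 6}), so by Hall's theorem at most 5 of the 6 guests can be matched.
That matches 5 of the 6, leaving 1 unmatched; no matching can do better.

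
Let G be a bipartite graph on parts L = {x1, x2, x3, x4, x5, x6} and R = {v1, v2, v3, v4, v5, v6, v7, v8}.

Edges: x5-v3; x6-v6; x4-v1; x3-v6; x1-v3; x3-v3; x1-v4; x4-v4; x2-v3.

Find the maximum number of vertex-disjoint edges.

For example, pair x1–v4, x2–v3, x3–v6, x4–v1.
The set {x2, x3, x5, x6} has only 2 neighbours ({v3, v6}), so by Hall's theorem at most 4 of the 6 left vertices can be matched.

4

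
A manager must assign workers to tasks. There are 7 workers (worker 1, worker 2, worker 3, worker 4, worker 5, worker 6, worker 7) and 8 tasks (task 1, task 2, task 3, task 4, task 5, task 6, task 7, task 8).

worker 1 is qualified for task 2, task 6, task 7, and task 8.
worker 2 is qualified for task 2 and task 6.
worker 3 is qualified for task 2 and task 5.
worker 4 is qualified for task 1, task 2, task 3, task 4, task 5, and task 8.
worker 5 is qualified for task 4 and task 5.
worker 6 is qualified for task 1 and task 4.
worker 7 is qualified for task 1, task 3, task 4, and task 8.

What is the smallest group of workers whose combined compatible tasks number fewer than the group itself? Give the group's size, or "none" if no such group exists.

none

A matching saturating every worker exists, for instance worker 1→task 7, worker 2→task 6, worker 3→task 2, worker 4→task 4, worker 5→task 5, worker 6→task 1, worker 7→task 8.
By Hall's marriage theorem, this means |N(S)| ≥ |S| for every subset S, so no violating subset exists.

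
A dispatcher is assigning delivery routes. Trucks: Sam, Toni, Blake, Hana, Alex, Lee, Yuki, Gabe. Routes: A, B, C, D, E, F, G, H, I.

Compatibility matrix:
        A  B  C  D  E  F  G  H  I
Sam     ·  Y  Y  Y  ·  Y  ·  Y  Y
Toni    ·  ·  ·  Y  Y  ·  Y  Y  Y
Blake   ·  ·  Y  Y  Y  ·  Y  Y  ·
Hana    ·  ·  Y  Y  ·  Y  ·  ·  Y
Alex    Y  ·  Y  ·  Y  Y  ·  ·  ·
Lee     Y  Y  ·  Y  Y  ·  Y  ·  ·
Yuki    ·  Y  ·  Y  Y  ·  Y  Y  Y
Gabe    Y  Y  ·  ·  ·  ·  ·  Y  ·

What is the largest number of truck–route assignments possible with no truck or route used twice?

For example, pair Sam–H, Toni–D, Blake–G, Hana–F, Alex–C, Lee–A, Yuki–E, Gabe–B.
This saturates every truck, so 8 is the maximum.

8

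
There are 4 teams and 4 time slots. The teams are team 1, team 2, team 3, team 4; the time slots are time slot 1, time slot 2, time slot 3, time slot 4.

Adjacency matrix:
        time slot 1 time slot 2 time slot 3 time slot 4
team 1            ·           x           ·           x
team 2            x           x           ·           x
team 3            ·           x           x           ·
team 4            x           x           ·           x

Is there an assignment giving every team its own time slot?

One maximum matching: team 1–time slot 2, team 2–time slot 1, team 3–time slot 3, team 4–time slot 4.
Every team is matched, so this is a perfect matching.

Yes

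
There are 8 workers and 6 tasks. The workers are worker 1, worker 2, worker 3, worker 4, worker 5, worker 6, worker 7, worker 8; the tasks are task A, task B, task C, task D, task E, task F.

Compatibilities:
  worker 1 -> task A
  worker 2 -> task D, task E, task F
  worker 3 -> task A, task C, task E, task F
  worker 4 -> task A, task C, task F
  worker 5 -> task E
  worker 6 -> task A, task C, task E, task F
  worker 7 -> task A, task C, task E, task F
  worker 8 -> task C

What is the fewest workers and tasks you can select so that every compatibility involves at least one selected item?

5

The 5 edges worker 1–task A, worker 2–task D, worker 3–task F, worker 4–task C, worker 5–task E form a matching, so any vertex cover needs at least 5 vertices (one per matched edge).
Conversely {worker 2, task A, task C, task E, task F} meets every edge and has exactly 5 vertices, so 5 is optimal.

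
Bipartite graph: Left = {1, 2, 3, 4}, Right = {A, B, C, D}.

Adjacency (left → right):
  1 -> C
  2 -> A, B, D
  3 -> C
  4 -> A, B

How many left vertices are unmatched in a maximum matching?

1

One maximum matching: 1–C, 2–D, 4–B.
The set {1, 3} has only 1 neighbour ({C}), so by Hall's theorem at most 3 of the 4 left vertices can be matched.
That matches 3 of the 4, leaving 1 unmatched; no matching can do better.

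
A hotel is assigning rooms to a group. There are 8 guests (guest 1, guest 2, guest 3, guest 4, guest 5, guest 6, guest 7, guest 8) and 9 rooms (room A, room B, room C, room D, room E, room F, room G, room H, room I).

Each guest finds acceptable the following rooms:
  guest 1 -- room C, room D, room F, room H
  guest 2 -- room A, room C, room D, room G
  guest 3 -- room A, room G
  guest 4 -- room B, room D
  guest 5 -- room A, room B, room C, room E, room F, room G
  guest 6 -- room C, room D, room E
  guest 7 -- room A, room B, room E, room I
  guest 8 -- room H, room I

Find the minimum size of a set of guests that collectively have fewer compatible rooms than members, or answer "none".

A matching saturating every guest exists, for instance guest 1→room H, guest 2→room G, guest 3→room A, guest 4→room B, guest 5→room C, guest 6→room D, guest 7→room E, guest 8→room I.
By Hall's marriage theorem, this means |N(S)| ≥ |S| for every subset S, so no violating subset exists.

none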